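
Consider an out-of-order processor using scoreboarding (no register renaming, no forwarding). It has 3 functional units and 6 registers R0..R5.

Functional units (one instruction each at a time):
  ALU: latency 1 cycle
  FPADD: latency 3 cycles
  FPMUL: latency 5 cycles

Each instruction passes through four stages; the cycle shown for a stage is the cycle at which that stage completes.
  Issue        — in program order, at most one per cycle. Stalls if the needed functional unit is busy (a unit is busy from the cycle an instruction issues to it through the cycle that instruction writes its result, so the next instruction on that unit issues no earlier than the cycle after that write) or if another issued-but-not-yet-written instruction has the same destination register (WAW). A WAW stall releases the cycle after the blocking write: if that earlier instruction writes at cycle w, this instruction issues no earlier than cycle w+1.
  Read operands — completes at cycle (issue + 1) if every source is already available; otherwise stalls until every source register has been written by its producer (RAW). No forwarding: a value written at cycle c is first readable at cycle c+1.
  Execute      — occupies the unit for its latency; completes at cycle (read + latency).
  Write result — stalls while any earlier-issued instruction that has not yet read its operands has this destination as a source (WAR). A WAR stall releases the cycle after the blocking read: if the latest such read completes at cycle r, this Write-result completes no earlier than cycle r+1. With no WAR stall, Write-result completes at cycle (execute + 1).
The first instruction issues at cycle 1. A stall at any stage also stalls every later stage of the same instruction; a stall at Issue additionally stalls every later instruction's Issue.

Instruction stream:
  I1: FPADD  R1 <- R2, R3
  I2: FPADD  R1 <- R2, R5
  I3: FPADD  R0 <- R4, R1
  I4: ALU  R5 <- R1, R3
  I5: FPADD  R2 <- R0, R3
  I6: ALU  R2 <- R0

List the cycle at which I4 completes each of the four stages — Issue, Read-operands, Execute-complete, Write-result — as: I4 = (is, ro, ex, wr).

t=1  I1 dispatched to FPADD
t=2  I1 operands ready
t=5  I1 complete
t=6  R1←I1
t=7  I2 dispatched to FPADD
t=8  I2 operands ready
t=11  I2 complete
t=12  R1←I2
t=13  I3 dispatched to FPADD
t=14  I3 operands ready · I4 dispatched to ALU
t=15  I4 operands ready
t=16  I4 complete
t=17  I3 complete · R5←I4
t=18  R0←I3
t=19  I5 dispatched to FPADD
t=20  I5 operands ready
t=23  I5 complete
t=24  R2←I5
t=25  I6 dispatched to ALU
t=26  I6 operands ready
t=27  I6 complete
t=28  R2←I6

I4 = (14, 15, 16, 17)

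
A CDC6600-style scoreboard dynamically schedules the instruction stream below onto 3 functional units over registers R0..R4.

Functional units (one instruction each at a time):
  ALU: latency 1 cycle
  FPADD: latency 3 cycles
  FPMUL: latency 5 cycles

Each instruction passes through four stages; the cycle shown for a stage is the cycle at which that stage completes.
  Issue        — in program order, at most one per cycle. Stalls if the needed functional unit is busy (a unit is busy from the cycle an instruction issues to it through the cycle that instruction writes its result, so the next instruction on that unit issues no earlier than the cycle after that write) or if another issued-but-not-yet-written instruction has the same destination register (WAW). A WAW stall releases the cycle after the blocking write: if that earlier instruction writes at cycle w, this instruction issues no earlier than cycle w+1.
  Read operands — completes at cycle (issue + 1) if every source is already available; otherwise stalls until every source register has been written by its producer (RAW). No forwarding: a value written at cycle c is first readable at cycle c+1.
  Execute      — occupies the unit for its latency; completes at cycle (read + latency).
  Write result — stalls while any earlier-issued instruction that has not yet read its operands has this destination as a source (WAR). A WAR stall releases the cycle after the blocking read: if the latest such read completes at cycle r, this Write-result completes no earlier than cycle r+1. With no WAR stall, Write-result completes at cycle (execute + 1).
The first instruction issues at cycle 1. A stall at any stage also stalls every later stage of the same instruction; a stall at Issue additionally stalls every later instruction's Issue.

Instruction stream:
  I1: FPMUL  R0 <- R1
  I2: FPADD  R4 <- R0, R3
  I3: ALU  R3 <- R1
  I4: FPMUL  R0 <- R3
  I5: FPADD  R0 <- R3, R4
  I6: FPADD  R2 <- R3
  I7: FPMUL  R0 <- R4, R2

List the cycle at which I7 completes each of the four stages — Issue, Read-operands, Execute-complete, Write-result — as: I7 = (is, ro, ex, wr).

  I1 | 1 | 2 | 7 | 8
  I2 | 2 | 9 | 12 | 13   RAW R0: wait I1 write@8
  I3 | 3 | 4 | 5 | 10   WAR R3: wait I2 read@9
  I4 | 9 | 11 | 16 | 17   struct: FPMUL busy until I1 writes@8 · RAW R3: wait I3 write@10
  I5 | 18 | 19 | 22 | 23   WAW R0: wait I4 write@17
  I6 | 24 | 25 | 28 | 29   struct: FPADD busy until I5 writes@23
  I7 | 25 | 30 | 35 | 36   RAW R2: wait I6 write@29

I7 = (25, 30, 35, 36)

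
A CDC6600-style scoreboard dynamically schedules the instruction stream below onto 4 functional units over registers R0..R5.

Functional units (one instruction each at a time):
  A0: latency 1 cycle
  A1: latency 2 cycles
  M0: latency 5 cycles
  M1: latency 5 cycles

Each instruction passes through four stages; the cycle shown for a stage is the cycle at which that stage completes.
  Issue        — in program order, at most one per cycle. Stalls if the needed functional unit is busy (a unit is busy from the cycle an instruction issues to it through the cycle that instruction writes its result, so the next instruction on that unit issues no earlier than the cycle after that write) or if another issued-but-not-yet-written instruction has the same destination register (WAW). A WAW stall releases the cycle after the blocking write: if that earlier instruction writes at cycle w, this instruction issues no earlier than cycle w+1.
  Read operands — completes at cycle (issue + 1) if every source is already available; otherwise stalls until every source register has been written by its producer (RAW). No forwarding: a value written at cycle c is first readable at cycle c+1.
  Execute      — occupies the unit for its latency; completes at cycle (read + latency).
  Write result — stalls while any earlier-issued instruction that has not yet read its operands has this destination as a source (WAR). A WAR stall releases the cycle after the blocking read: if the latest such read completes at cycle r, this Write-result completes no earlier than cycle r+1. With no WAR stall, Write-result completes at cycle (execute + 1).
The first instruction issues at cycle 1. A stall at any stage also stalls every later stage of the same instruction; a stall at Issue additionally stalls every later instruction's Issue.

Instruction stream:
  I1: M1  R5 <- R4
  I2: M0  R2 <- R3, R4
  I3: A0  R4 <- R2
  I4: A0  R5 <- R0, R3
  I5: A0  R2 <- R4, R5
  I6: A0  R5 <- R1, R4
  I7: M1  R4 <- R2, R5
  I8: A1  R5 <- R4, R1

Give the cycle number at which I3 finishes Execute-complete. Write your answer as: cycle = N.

[1] I1 issues→M1
[2] I1 reads · I2 issues→M0
[3] I2 reads · I3 issues→A0
[7] I1 exec-done
[8] I1 writes R5 · I2 exec-done
[9] I2 writes R2
[10] I3 reads
[11] I3 exec-done
[12] I3 writes R4
[13] I4 issues→A0
[14] I4 reads
[15] I4 exec-done
[16] I4 writes R5
[17] I5 issues→A0
[18] I5 reads
[19] I5 exec-done
[20] I5 writes R2
[21] I6 issues→A0
[22] I6 reads · I7 issues→M1
[23] I6 exec-done
[24] I6 writes R5
[25] I7 reads · I8 issues→A1
[30] I7 exec-done
[31] I7 writes R4
[32] I8 reads
[34] I8 exec-done
[35] I8 writes R5

cycle = 11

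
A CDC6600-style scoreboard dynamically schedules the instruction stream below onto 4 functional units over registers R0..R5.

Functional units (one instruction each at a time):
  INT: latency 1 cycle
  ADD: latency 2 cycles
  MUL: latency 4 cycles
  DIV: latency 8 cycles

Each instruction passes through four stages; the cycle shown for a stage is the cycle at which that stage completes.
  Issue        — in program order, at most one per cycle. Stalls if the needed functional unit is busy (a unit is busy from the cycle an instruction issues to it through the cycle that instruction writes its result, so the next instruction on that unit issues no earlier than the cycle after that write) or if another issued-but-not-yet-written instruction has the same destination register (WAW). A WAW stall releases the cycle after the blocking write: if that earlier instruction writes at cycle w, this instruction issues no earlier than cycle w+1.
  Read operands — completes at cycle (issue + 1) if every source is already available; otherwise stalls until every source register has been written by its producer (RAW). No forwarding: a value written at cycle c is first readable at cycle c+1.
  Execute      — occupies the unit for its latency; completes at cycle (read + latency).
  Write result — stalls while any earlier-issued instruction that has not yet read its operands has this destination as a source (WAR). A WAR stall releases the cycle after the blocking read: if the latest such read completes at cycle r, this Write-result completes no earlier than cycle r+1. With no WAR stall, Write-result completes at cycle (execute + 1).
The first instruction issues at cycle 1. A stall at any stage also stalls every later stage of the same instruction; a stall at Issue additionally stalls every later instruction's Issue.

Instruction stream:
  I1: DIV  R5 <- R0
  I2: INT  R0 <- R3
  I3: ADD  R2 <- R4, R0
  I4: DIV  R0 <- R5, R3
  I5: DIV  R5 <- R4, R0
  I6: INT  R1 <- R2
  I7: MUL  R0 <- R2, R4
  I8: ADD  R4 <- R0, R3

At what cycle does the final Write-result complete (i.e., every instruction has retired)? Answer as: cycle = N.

  I1 | 1 | 2 | 10 | 11
  I2 | 2 | 3 | 4 | 5
  I3 | 3 | 6 | 8 | 9   RAW R0: wait I2 write@5
  I4 | 12 | 13 | 21 | 22   struct: DIV busy until I1 writes@11
  I5 | 23 | 24 | 32 | 33   struct: DIV busy until I4 writes@22
  I6 | 24 | 25 | 26 | 27
  I7 | 25 | 26 | 30 | 31
  I8 | 26 | 32 | 34 | 35   RAW R0: wait I7 write@31

cycle = 35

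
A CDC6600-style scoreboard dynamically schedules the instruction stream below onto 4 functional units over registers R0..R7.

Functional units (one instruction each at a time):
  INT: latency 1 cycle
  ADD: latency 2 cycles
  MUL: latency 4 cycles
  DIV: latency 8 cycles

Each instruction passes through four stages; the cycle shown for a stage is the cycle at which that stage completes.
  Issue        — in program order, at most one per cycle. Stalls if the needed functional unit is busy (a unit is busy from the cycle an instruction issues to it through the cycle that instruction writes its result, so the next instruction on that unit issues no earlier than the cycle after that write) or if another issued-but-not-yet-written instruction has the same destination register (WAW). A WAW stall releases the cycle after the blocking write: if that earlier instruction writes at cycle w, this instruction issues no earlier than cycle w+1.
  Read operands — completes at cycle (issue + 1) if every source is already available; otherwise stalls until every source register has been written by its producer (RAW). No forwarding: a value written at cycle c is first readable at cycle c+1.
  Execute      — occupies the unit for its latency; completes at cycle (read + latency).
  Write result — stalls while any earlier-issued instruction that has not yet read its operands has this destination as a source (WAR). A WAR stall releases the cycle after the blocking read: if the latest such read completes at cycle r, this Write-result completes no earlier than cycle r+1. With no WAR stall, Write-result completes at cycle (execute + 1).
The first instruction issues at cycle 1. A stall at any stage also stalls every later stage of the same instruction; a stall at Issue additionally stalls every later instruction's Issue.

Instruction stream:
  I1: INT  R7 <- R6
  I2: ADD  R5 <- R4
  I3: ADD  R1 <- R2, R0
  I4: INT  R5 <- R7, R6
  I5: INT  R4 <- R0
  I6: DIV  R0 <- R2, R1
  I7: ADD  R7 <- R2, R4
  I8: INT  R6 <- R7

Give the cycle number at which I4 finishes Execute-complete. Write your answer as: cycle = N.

cycle = 10

[1] issue I1 (INT)
[2] I1 read-ops, issue I2 (ADD)
[3] I1 finished on INT, I2 read-ops
[4] I1→R7
[5] I2 finished on ADD
[6] I2→R5
[7] issue I3 (ADD)
[8] I3 read-ops, issue I4 (INT)
[9] I4 read-ops
[10] I3 finished on ADD, I4 finished on INT
[11] I3→R1, I4→R5
[12] issue I5 (INT)
[13] I5 read-ops, issue I6 (DIV)
[14] I5 finished on INT, I6 read-ops, issue I7 (ADD)
[15] I5→R4
[16] I7 read-ops, issue I8 (INT)
[18] I7 finished on ADD
[19] I7→R7
[20] I8 read-ops
[21] I8 finished on INT
[22] I6 finished on DIV, I8→R6
[23] I6→R0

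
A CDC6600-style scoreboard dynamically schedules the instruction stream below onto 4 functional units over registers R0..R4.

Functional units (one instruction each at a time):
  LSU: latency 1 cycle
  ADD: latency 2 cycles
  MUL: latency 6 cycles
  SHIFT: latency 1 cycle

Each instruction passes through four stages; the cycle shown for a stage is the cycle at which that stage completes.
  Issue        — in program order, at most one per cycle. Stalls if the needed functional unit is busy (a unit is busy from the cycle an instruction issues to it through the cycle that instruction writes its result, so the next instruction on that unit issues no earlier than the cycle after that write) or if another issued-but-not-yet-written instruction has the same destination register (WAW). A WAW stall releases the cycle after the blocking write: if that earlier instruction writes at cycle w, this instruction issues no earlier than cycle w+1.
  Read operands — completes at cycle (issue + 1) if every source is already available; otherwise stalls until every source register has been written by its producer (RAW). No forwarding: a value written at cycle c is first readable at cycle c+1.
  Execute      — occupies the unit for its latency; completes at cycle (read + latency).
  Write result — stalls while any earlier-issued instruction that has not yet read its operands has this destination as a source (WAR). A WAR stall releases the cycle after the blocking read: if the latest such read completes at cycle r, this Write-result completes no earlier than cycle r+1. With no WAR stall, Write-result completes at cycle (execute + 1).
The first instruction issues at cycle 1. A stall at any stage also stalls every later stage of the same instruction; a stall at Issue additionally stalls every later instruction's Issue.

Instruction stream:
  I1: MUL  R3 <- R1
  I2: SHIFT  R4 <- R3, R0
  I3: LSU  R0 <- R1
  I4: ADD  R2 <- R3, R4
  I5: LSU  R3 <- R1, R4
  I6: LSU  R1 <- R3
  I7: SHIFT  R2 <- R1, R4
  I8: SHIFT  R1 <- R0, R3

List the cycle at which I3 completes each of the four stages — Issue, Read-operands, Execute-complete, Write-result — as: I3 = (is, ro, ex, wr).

[1] issue I1 (MUL)
[2] I1 read-ops | issue I2 (SHIFT)
[3] issue I3 (LSU)
[4] I3 read-ops | issue I4 (ADD)
[5] I3 finished on LSU
[8] I1 finished on MUL
[9] I1→R3
[10] I2 read-ops
[11] I2 finished on SHIFT | I3→R0
[12] I2→R4 | issue I5 (LSU)
[13] I4 read-ops | I5 read-ops
[14] I5 finished on LSU
[15] I4 finished on ADD | I5→R3
[16] I4→R2 | issue I6 (LSU)
[17] I6 read-ops | issue I7 (SHIFT)
[18] I6 finished on LSU
[19] I6→R1
[20] I7 read-ops
[21] I7 finished on SHIFT
[22] I7→R2
[23] issue I8 (SHIFT)
[24] I8 read-ops
[25] I8 finished on SHIFT
[26] I8→R1

I3 = (3, 4, 5, 11)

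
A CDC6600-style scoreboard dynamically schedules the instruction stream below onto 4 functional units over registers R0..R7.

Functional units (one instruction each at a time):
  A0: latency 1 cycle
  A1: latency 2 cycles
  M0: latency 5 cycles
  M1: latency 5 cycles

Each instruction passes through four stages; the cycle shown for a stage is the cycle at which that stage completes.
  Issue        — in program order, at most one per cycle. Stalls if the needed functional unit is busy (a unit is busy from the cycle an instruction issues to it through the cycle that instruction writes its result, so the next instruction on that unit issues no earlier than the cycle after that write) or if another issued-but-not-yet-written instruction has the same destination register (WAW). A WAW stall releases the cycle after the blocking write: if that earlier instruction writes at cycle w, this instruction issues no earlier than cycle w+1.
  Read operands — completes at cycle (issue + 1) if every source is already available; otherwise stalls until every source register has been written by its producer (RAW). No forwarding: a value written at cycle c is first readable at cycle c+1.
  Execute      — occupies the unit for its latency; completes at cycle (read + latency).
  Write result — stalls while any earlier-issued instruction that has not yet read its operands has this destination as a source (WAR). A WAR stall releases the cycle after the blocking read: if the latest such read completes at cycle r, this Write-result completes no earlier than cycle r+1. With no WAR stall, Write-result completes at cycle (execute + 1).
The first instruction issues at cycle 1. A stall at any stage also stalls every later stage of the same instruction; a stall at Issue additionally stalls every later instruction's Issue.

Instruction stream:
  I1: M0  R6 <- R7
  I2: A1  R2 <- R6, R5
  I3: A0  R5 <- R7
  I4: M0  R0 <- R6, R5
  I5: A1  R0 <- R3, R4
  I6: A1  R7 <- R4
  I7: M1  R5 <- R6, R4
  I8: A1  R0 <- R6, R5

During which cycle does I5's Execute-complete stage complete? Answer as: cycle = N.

cycle = 21

t=1  issue I1 (M0)
t=2  I1 read-ops · issue I2 (A1)
t=3  issue I3 (A0)
t=4  I3 read-ops
t=5  I3 finished on A0
t=7  I1 finished on M0
t=8  I1→R6
t=9  I2 read-ops · issue I4 (M0)
t=10  I3→R5
t=11  I2 finished on A1 · I4 read-ops
t=12  I2→R2
t=16  I4 finished on M0
t=17  I4→R0
t=18  issue I5 (A1)
t=19  I5 read-ops
t=21  I5 finished on A1
t=22  I5→R0
t=23  issue I6 (A1)
t=24  I6 read-ops · issue I7 (M1)
t=25  I7 read-ops
t=26  I6 finished on A1
t=27  I6→R7
t=28  issue I8 (A1)
t=30  I7 finished on M1
t=31  I7→R5
t=32  I8 read-ops
t=34  I8 finished on A1
t=35  I8→R0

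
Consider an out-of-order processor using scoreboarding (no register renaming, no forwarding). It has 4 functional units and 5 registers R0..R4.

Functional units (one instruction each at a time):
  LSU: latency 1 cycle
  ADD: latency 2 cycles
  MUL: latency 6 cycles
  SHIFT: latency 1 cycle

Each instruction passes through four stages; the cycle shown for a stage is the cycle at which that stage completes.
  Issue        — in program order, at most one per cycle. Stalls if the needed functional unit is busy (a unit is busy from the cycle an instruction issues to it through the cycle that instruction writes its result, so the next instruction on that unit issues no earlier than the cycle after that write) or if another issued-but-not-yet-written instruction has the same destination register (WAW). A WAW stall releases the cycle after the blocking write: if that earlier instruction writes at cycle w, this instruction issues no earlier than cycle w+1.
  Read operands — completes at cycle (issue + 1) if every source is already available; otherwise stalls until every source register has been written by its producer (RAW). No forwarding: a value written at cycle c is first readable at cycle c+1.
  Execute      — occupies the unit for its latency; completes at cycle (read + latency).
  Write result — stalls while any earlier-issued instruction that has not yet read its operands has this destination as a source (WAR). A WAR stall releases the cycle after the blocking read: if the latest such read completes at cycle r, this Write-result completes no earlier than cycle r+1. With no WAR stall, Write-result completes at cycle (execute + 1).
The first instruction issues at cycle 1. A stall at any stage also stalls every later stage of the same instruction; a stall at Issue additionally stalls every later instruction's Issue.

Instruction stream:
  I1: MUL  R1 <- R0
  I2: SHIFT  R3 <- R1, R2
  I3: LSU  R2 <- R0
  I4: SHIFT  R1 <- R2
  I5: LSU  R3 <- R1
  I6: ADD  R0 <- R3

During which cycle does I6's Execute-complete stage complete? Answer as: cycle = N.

cycle = 22

[I1] 1/2/8/9
[I2] 2/10/11/12  (RAW R1: wait I1 write@9)
[I3] 3/4/5/11  (WAR R2: wait I2 read@10)
[I4] 13/14/15/16  (struct: SHIFT busy until I2 writes@12)
[I5] 14/17/18/19  (RAW R1: wait I4 write@16)
[I6] 15/20/22/23  (RAW R3: wait I5 write@19)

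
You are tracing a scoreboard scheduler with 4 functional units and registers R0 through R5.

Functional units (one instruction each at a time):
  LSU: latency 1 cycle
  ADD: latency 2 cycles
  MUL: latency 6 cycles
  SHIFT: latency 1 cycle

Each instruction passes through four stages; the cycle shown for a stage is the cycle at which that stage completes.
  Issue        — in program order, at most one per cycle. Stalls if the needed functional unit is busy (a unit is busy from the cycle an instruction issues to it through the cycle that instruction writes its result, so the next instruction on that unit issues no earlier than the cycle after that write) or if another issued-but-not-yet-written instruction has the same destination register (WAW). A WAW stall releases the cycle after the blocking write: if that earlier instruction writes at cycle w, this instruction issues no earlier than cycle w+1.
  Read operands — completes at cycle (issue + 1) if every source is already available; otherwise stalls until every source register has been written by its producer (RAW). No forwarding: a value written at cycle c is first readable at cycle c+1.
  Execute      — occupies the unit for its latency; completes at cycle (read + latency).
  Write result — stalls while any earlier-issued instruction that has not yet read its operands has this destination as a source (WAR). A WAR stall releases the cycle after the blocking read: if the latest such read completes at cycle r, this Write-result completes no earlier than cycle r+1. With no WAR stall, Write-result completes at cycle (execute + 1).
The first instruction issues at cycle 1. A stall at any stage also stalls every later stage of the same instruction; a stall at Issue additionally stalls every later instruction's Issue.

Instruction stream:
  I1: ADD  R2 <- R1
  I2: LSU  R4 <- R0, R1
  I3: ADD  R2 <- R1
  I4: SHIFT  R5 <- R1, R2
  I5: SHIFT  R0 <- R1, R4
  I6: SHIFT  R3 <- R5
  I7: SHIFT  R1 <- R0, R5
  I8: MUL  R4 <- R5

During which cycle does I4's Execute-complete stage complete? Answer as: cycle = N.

c1: I1 dispatched to ADD
c2: I1 operands ready | I2 dispatched to LSU
c3: I2 operands ready
c4: I1 complete | I2 complete
c5: R2←I1 | R4←I2
c6: I3 dispatched to ADD
c7: I3 operands ready | I4 dispatched to SHIFT
c9: I3 complete
c10: R2←I3
c11: I4 operands ready
c12: I4 complete
c13: R5←I4
c14: I5 dispatched to SHIFT
c15: I5 operands ready
c16: I5 complete
c17: R0←I5
c18: I6 dispatched to SHIFT
c19: I6 operands ready
c20: I6 complete
c21: R3←I6
c22: I7 dispatched to SHIFT
c23: I7 operands ready | I8 dispatched to MUL
c24: I7 complete | I8 operands ready
c25: R1←I7
c30: I8 complete
c31: R4←I8

cycle = 12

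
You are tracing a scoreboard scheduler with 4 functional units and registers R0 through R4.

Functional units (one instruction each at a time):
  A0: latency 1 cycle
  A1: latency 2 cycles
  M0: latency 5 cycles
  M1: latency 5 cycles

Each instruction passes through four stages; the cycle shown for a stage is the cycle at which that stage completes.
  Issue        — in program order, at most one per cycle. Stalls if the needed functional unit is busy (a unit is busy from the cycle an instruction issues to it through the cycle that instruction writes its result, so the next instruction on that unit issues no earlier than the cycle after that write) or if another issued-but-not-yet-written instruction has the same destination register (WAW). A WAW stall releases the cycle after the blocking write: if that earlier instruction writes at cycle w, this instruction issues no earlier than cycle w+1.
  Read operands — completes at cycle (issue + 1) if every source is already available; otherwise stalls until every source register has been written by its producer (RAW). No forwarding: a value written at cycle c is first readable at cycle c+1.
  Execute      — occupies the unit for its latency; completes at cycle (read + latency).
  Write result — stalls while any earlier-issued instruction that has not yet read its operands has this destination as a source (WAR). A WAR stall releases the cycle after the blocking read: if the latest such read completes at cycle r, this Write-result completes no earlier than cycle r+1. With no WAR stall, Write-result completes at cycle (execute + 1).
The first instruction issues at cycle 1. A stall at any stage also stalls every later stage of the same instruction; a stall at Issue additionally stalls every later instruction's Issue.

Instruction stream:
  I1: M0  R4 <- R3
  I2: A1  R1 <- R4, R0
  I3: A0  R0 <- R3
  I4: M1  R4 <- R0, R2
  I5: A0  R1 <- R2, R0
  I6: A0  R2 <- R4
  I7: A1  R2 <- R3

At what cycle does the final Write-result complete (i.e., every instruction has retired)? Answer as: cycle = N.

cycle = 25

  I1 | 1 | 2 | 7 | 8
  I2 | 2 | 9 | 11 | 12   RAW R4: wait I1 write@8
  I3 | 3 | 4 | 5 | 10   WAR R0: wait I2 read@9
  I4 | 9 | 11 | 16 | 17   WAW R4: wait I1 write@8 · RAW R0: wait I3 write@10
  I5 | 13 | 14 | 15 | 16   WAW R1: wait I2 write@12
  I6 | 17 | 18 | 19 | 20   struct: A0 busy until I5 writes@16
  I7 | 21 | 22 | 24 | 25   WAW R2: wait I6 write@20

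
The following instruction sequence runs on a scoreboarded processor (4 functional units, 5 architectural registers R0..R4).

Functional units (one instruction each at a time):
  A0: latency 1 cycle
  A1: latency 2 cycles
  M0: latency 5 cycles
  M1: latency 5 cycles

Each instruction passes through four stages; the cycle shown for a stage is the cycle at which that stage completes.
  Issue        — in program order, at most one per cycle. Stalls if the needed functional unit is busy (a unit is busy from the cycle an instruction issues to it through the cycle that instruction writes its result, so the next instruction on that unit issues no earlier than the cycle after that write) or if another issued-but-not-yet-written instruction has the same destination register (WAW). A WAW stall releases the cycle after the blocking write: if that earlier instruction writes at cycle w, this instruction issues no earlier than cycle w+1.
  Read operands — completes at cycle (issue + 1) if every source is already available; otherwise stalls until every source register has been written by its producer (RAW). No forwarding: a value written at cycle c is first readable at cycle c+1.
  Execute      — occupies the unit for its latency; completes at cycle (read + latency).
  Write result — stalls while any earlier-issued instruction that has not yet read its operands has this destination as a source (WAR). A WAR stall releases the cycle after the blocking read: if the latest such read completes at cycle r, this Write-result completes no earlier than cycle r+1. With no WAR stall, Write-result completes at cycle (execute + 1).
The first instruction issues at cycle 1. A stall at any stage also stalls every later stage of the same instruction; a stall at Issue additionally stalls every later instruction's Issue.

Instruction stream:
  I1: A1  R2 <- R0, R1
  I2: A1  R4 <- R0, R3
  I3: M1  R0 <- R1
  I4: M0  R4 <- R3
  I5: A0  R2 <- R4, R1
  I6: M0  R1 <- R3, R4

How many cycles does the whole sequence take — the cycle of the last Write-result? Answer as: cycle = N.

I1  is:1  ro:2  ex:4  wr:5
I2  is:6  ro:7  ex:9  wr:10  — struct: A1 busy until I1 writes@5
I3  is:7  ro:8  ex:13  wr:14
I4  is:11  ro:12  ex:17  wr:18  — WAW R4: wait I2 write@10
I5  is:12  ro:19  ex:20  wr:21  — RAW R4: wait I4 write@18
I6  is:19  ro:20  ex:25  wr:26  — struct: M0 busy until I4 writes@18

cycle = 26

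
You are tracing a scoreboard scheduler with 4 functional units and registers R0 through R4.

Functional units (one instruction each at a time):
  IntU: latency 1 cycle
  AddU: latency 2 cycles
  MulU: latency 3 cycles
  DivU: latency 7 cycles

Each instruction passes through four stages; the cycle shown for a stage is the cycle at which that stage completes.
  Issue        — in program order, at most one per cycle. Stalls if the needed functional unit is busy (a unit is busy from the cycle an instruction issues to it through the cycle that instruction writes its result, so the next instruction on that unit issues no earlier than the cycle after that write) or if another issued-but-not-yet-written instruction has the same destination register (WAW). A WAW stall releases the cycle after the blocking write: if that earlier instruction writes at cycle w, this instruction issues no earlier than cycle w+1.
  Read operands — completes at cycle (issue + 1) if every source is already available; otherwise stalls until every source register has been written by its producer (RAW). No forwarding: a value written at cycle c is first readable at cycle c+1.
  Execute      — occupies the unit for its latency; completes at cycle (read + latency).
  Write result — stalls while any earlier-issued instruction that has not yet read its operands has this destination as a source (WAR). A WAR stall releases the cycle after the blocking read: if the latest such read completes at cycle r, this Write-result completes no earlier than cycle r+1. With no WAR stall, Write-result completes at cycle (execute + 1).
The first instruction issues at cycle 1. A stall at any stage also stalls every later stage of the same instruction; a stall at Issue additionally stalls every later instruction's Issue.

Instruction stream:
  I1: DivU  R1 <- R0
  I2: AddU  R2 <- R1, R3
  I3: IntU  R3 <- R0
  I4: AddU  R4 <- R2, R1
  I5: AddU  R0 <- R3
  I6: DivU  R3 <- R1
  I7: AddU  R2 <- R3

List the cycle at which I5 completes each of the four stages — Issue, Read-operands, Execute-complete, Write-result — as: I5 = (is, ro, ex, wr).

I5 = (20, 21, 23, 24)

cycle 1: I1 issues→DivU
cycle 2: I1 reads | I2 issues→AddU
cycle 3: I3 issues→IntU
cycle 4: I3 reads
cycle 5: I3 exec-done
cycle 9: I1 exec-done
cycle 10: I1 writes R1
cycle 11: I2 reads
cycle 12: I3 writes R3
cycle 13: I2 exec-done
cycle 14: I2 writes R2
cycle 15: I4 issues→AddU
cycle 16: I4 reads
cycle 18: I4 exec-done
cycle 19: I4 writes R4
cycle 20: I5 issues→AddU
cycle 21: I5 reads | I6 issues→DivU
cycle 22: I6 reads
cycle 23: I5 exec-done
cycle 24: I5 writes R0
cycle 25: I7 issues→AddU
cycle 29: I6 exec-done
cycle 30: I6 writes R3
cycle 31: I7 reads
cycle 33: I7 exec-done
cycle 34: I7 writes R2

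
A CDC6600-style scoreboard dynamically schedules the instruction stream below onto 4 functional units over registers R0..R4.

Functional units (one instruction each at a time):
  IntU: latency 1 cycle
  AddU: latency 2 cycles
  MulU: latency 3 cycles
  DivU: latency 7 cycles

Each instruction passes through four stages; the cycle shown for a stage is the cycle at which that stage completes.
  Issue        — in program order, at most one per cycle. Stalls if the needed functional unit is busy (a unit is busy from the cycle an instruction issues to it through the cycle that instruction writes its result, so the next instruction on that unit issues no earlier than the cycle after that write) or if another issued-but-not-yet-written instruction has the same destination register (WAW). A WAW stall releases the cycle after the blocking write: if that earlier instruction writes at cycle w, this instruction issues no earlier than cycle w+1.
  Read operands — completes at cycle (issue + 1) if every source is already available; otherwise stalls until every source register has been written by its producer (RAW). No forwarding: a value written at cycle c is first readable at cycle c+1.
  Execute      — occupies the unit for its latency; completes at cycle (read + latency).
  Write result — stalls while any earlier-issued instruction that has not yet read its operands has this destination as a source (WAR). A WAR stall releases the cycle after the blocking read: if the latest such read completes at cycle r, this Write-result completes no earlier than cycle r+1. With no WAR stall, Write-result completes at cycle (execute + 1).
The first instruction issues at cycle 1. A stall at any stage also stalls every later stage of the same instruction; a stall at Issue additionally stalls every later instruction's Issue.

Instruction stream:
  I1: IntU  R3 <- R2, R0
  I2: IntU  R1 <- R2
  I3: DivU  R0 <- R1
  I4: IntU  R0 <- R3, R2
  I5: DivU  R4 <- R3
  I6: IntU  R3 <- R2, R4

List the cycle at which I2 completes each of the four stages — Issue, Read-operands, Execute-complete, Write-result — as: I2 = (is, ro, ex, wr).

I1 -> (1, 2, 3, 4)
I2 -> (5, 6, 7, 8)  // struct: IntU busy until I1 writes@4
I3 -> (6, 9, 16, 17)  // RAW R1: wait I2 write@8
I4 -> (18, 19, 20, 21)  // WAW R0: wait I3 write@17
I5 -> (19, 20, 27, 28)
I6 -> (22, 29, 30, 31)  // struct: IntU busy until I4 writes@21, RAW R4: wait I5 write@28

I2 = (5, 6, 7, 8)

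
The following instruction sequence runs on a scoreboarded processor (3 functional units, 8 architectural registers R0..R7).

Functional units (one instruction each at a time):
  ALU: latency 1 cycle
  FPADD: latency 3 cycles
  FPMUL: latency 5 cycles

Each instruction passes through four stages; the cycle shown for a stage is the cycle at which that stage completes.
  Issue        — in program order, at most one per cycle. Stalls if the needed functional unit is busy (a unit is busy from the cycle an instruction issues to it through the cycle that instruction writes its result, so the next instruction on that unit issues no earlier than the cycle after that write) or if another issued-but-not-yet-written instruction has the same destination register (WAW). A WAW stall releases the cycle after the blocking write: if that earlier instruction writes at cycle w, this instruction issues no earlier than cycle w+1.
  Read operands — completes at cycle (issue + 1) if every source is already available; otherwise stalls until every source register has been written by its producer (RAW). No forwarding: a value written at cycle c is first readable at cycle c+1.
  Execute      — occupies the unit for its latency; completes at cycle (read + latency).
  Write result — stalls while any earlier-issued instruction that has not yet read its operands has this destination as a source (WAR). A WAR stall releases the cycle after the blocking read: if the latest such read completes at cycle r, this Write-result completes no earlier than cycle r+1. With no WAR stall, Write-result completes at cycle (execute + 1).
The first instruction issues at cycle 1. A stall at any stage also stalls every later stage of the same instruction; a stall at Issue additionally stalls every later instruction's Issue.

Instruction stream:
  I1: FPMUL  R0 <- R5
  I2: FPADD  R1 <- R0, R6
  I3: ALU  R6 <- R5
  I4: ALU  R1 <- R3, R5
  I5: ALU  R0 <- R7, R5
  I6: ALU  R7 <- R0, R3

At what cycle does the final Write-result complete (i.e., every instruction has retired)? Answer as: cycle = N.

[I1] 1/2/7/8
[I2] 2/9/12/13  (RAW R0: wait I1 write@8)
[I3] 3/4/5/10  (WAR R6: wait I2 read@9)
[I4] 14/15/16/17  (WAW R1: wait I2 write@13)
[I5] 18/19/20/21  (struct: ALU busy until I4 writes@17)
[I6] 22/23/24/25  (struct: ALU busy until I5 writes@21)

cycle = 25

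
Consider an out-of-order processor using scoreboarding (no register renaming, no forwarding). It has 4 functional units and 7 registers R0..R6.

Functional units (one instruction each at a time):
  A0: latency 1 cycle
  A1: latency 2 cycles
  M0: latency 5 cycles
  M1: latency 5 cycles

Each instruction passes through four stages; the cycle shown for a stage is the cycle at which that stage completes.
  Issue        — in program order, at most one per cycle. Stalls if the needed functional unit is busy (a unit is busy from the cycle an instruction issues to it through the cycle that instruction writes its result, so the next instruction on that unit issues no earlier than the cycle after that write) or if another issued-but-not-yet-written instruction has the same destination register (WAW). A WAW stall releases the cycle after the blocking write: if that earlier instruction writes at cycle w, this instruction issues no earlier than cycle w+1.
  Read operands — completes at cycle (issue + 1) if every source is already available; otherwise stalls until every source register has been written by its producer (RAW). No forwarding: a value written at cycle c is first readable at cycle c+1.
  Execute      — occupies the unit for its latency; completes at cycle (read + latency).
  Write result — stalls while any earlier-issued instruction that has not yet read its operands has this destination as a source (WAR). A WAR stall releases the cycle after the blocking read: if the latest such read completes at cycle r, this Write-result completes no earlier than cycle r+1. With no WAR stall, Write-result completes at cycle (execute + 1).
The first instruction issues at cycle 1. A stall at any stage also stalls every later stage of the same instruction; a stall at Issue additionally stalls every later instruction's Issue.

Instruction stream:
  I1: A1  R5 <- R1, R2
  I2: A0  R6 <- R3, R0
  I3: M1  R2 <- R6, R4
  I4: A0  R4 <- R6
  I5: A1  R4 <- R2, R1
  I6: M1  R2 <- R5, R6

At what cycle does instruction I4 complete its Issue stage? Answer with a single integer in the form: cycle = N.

cycle = 6

t=1  issue I1 (A1)
t=2  I1 read-ops; issue I2 (A0)
t=3  I2 read-ops; issue I3 (M1)
t=4  I1 finished on A1; I2 finished on A0
t=5  I1→R5; I2→R6
t=6  I3 read-ops; issue I4 (A0)
t=7  I4 read-ops
t=8  I4 finished on A0
t=9  I4→R4
t=10  issue I5 (A1)
t=11  I3 finished on M1
t=12  I3→R2
t=13  I5 read-ops; issue I6 (M1)
t=14  I6 read-ops
t=15  I5 finished on A1
t=16  I5→R4
t=19  I6 finished on M1
t=20  I6→R2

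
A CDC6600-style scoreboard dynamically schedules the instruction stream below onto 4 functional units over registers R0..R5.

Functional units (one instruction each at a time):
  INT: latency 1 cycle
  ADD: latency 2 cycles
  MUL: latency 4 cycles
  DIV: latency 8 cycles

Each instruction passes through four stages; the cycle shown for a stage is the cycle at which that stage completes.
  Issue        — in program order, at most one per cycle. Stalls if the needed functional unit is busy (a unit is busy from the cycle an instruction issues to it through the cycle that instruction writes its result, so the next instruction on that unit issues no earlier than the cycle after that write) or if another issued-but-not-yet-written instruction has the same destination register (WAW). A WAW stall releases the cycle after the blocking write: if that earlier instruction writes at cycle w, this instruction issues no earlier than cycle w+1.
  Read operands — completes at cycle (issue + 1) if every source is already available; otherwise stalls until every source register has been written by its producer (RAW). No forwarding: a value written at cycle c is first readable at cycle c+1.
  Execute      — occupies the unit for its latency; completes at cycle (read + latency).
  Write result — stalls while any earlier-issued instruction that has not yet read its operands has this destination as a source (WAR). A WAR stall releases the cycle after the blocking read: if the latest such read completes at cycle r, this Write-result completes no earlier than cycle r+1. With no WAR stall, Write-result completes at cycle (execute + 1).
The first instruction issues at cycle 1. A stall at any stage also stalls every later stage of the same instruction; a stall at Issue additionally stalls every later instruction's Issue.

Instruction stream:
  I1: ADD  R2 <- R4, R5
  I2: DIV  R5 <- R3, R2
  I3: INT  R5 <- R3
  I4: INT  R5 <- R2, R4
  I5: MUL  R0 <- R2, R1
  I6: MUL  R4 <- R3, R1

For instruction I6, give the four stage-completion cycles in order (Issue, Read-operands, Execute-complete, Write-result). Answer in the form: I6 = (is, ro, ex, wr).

[1] I1 issues→ADD
[2] I1 reads | I2 issues→DIV
[4] I1 exec-done
[5] I1 writes R2
[6] I2 reads
[14] I2 exec-done
[15] I2 writes R5
[16] I3 issues→INT
[17] I3 reads
[18] I3 exec-done
[19] I3 writes R5
[20] I4 issues→INT
[21] I4 reads | I5 issues→MUL
[22] I4 exec-done | I5 reads
[23] I4 writes R5
[26] I5 exec-done
[27] I5 writes R0
[28] I6 issues→MUL
[29] I6 reads
[33] I6 exec-done
[34] I6 writes R4

I6 = (28, 29, 33, 34)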